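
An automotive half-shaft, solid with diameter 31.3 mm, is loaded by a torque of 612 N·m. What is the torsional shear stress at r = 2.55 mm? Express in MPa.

J = πd⁴/32 = π(0.0313)⁴/32 = 9.423×10^-8 m⁴.
Shear stress varies linearly with radius: τ = T·r/J = 612.0 × 0.00255 / 9.423×10^-8 = 1.656×10^7 Pa.

16.6 MPa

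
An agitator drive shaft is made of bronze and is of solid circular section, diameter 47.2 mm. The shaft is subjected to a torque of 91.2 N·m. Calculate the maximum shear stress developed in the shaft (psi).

641 psi

J = πd⁴/32 = π(0.0472)⁴/32 = 4.873×10^-7 m⁴.
τ_max = T·r/J = 91.20 × 0.0236 / 4.873×10^-7 = 4.417×10^6 Pa.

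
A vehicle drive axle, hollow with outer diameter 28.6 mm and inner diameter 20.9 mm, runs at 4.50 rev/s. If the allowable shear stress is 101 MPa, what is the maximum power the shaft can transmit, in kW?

J = π(d_o⁴ − d_i⁴)/32 = π(0.0286⁴ − 0.0209⁴)/32 = 4.695×10^-8 m⁴.
T_max = τ_allow·J/r = 1.01×10^8 × 4.695×10^-8 / 0.0143 = 331.6 N·m.
ω = 2π·4.50 = 28.27 rad/s, so P_max = T_max·ω = 9376 W.

9.38 kW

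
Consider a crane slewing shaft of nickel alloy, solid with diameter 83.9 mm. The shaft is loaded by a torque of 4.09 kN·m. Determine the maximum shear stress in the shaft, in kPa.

J = πd⁴/32 = π(0.0839)⁴/32 = 4.865×10^-6 m⁴.
τ_max = T·r/J = 4090 × 0.0420 / 4.865×10^-6 = 3.527×10^7 Pa.

35300 kPa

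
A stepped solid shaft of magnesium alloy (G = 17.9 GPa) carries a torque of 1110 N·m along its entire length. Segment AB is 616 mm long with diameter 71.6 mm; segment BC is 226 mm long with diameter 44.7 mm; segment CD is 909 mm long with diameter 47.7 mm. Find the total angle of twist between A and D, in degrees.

J_AB = π(0.0716)⁴/32 = 2.58×10^-6 m⁴; J_BC = π(0.0447)⁴/32 = 3.92×10^-7 m⁴; J_CD = π(0.0477)⁴/32 = 5.08×10^-7 m⁴.
θ = (T/G)·Σ L_i/J_i = (1110/17.9×10⁹)·(0.616/2.58×10^-6 + 0.226/3.92×10^-7 + 0.909/5.08×10^-7) = 0.1615 rad.

9.25°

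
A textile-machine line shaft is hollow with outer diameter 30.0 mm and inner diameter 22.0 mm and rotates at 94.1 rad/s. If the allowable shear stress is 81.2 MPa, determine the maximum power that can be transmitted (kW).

28.8 kW

J = π(d_o⁴ − d_i⁴)/32 = π(0.0300⁴ − 0.0220⁴)/32 = 5.652×10^-8 m⁴.
T_max = τ_allow·J/r = 8.12×10^7 × 5.652×10^-8 / 0.0150 = 306.0 N·m.
ω = 94.1 rad/s, so P_max = T_max·ω = 2.879×10^4 W.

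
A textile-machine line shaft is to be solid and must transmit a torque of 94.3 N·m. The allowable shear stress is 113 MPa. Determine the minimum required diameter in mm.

16.2 mm

For a solid shaft τ_max = 16T/(πd³), so d = (16T/(π τ_allow))^(1/3) = (16·94.30/(π·1.13×10^8))^(1/3) = 0.01620 m.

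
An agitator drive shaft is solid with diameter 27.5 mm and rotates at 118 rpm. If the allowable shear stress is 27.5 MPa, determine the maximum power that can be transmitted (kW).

1.39 kW

J = πd⁴/32 = π(0.0275)⁴/32 = 5.615×10^-8 m⁴.
T_max = τ_allow·J/r = 2.75×10^7 × 5.615×10^-8 / 0.0138 = 112.3 N·m.
ω = 2π·118/60 = 12.36 rad/s, so P_max = T_max·ω = 1388 W.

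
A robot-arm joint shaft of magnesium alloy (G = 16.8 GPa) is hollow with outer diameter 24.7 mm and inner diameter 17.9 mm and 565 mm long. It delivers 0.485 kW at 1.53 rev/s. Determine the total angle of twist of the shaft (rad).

0.0641 rad

ω = 2π·1.53 = 9.613 rad/s, so T = P/ω = 0.485×10³ / 9.613 = 50.45 N·m.
J = π(d_o⁴ − d_i⁴)/32 = π(0.0247⁴ − 0.0179⁴)/32 = 2.646×10^-8 m⁴.
θ = T·L/(G·J) = 50.45 × 0.565 / (16.8×10⁹ × 2.646×10^-8) = 0.06412 rad.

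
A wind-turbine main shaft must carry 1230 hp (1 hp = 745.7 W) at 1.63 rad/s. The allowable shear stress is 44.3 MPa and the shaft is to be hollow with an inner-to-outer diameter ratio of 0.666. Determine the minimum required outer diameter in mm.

432 mm

ω = 1.63 rad/s, so T = P/ω = 1230×745.7 / 1.630 = 562700 N·m.
For a hollow shaft with d_i/d_o = 0.666: τ_max = 16T/(π d_o³ (1−k⁴)), so d_o = [16T/(π τ_allow (1−k⁴))]^(1/3) = [16·562700/(π·4.43×10^7·0.8033)]^(1/3) = 0.4318 m.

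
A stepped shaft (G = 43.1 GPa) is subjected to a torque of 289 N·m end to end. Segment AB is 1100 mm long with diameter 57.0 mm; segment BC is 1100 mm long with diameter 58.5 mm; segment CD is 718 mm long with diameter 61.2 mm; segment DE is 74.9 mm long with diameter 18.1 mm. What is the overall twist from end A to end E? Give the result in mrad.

J_AB = π(0.0570)⁴/32 = 1.04×10^-6 m⁴; J_BC = π(0.0585)⁴/32 = 1.15×10^-6 m⁴; J_CD = π(0.0612)⁴/32 = 1.38×10^-6 m⁴; J_DE = π(0.0181)⁴/32 = 1.05×10^-8 m⁴.
θ = (T/G)·Σ L_i/J_i = (289.0/43.1×10⁹)·(1.10/1.04×10^-6 + 1.10/1.15×10^-6 + 0.718/1.38×10^-6 + 0.0749/1.05×10^-8) = 0.06469 rad.

64.7 mrad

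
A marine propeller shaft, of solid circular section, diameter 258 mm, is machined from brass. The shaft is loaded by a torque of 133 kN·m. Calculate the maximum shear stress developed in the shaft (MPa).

J = πd⁴/32 = π(0.258)⁴/32 = 4.350×10^-4 m⁴.
τ_max = T·r/J = 133000 × 0.129 / 4.350×10^-4 = 3.944×10^7 Pa.

39.4 MPa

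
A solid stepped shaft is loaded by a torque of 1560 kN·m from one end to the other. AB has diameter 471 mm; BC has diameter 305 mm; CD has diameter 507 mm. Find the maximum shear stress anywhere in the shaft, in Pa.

2.80e8 Pa

Under the same torque, τ_max = 16T/(πd³) is largest where d is smallest — segment BC (d = 305 mm).
τ_max = 16·1.560e6/(π·(0.305)³) = 2.800×10^8 Pa.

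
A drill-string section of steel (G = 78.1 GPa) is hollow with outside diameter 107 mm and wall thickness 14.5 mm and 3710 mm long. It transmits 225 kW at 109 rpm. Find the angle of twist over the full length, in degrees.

5.81°

ω = 2π·109/60 = 11.41 rad/s, so T = P/ω = 225×10³ / 11.41 = 19710 N·m.
J = π(d_o⁴ − d_i⁴)/32 = π(0.107⁴ − 0.0780⁴)/32 = 9.235×10^-6 m⁴.
θ = T·L/(G·J) = 19710 × 3.71 / (78.1×10⁹ × 9.235×10^-6) = 0.1014 rad.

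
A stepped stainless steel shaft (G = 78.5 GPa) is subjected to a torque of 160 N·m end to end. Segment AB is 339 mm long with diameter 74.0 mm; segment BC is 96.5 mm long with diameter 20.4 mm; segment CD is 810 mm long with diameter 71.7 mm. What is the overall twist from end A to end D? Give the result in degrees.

0.713°

J_AB = π(0.0740)⁴/32 = 2.94×10^-6 m⁴; J_BC = π(0.0204)⁴/32 = 1.70×10^-8 m⁴; J_CD = π(0.0717)⁴/32 = 2.59×10^-6 m⁴.
θ = (T/G)·Σ L_i/J_i = (160.0/78.5×10⁹)·(0.339/2.94×10^-6 + 0.0965/1.70×10^-8 + 0.810/2.59×10^-6) = 0.01244 rad.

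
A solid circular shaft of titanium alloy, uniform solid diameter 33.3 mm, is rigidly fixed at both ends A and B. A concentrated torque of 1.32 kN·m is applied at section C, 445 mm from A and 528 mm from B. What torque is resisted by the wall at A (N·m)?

716 N·m

With uniform GJ and both ends fixed, compatibility θ_AC = θ_CB gives T_A·a = T_B·b, together with T_A + T_B = T₀.
T_A = T₀·b/(a+b) = 1320·528/973.0 = 716.3 N·m; T_B = 603.7 N·m.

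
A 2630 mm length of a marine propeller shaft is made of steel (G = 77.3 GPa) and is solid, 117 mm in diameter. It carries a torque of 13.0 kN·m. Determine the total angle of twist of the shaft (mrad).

J = πd⁴/32 = π(0.117)⁴/32 = 1.840×10^-5 m⁴.
θ = T·L/(G·J) = 13000 × 2.63 / (77.3×10⁹ × 1.840×10^-5) = 0.02404 rad.

24.0 mrad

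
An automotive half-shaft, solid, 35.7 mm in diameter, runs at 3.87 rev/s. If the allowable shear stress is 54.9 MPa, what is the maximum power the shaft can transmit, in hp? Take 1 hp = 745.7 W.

16.0 hp

J = πd⁴/32 = π(0.0357)⁴/32 = 1.595×10^-7 m⁴.
T_max = τ_allow·J/r = 5.49×10^7 × 1.595×10^-7 / 0.0179 = 490.5 N·m.
ω = 2π·3.87 = 24.32 rad/s, so P_max = T_max·ω = 1.193×10^4 W.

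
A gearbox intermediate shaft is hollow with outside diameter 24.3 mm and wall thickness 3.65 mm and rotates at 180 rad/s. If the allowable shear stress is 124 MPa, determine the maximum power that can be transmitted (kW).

47.8 kW

J = π(d_o⁴ − d_i⁴)/32 = π(0.0243⁴ − 0.0170⁴)/32 = 2.603×10^-8 m⁴.
T_max = τ_allow·J/r = 1.24×10^8 × 2.603×10^-8 / 0.0122 = 265.7 N·m.
ω = 180 rad/s, so P_max = T_max·ω = 4.782×10^4 W.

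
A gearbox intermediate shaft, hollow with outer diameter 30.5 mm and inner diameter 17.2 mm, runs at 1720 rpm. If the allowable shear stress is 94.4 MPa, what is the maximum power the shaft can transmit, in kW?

J = π(d_o⁴ − d_i⁴)/32 = π(0.0305⁴ − 0.0172⁴)/32 = 7.636×10^-8 m⁴.
T_max = τ_allow·J/r = 9.44×10^7 × 7.636×10^-8 / 0.0152 = 472.7 N·m.
ω = 2π·1720/60 = 180.1 rad/s, so P_max = T_max·ω = 8.514×10^4 W.

85.1 kW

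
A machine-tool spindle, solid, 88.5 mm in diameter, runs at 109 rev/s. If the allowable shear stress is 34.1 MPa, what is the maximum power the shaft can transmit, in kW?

3180 kW

J = πd⁴/32 = π(0.0885)⁴/32 = 6.022×10^-6 m⁴.
T_max = τ_allow·J/r = 3.41×10^7 × 6.022×10^-6 / 0.0442 = 4641 N·m.
ω = 2π·109 = 684.9 rad/s, so P_max = T_max·ω = 3.178×10^6 W.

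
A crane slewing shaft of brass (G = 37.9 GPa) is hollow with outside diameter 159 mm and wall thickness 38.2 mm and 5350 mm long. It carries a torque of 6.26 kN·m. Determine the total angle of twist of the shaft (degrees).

0.870°

J = π(d_o⁴ − d_i⁴)/32 = π(0.159⁴ − 0.0826⁴)/32 = 5.818×10^-5 m⁴.
θ = T·L/(G·J) = 6260 × 5.35 / (37.9×10⁹ × 5.818×10^-5) = 0.01519 rad.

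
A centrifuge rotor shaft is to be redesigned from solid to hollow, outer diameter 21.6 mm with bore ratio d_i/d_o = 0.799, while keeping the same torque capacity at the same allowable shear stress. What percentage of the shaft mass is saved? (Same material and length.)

Equal τ_max and T ⇒ the solid shaft needs d_s³ = d_o³(1−k⁴), so d_s = 21.6·(1−0.799⁴)^(1/3) = 18.14 mm.
Area ratio A_h/A_s = d_o²(1−k²)/d_s² = (1−k²)/(1−k⁴)^(2/3) = 0.5126.
Mass saving = 1 − 0.5126 = 48.7 %.

48.7 %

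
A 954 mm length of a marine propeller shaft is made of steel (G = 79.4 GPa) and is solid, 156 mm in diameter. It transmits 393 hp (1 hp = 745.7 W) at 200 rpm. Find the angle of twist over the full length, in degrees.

0.166°

ω = 2π·200/60 = 20.94 rad/s, so T = P/ω = 393×745.7 / 20.94 = 13990 N·m.
J = πd⁴/32 = π(0.156)⁴/32 = 5.814×10^-5 m⁴.
θ = T·L/(G·J) = 13990 × 0.954 / (79.4×10⁹ × 5.814×10^-5) = 2.892×10^-3 rad.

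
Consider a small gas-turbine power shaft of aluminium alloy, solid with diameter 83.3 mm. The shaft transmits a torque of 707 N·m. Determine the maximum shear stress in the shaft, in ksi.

J = πd⁴/32 = π(0.0833)⁴/32 = 4.727×10^-6 m⁴.
τ_max = T·r/J = 707.0 × 0.0416 / 4.727×10^-6 = 6.230×10^6 Pa.

0.904 ksi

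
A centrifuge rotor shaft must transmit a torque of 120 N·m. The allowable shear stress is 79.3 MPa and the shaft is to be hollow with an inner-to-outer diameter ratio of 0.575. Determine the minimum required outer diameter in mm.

For a hollow shaft with d_i/d_o = 0.575: τ_max = 16T/(π d_o³ (1−k⁴)), so d_o = [16T/(π τ_allow (1−k⁴))]^(1/3) = [16·120.0/(π·7.93×10^7·0.8907)]^(1/3) = 0.02053 m.

20.5 mm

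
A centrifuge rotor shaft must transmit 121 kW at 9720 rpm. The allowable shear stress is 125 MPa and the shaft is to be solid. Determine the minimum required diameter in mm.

16.9 mm

ω = 2π·9720/60 = 1018 rad/s, so T = P/ω = 121×10³ / 1018 = 118.9 N·m.
For a solid shaft τ_max = 16T/(πd³), so d = (16T/(π τ_allow))^(1/3) = (16·118.9/(π·1.25×10^8))^(1/3) = 0.01692 m.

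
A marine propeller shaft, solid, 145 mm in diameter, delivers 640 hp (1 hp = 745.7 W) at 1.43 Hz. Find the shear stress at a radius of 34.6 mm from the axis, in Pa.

4.23e7 Pa

ω = 2π·1.43 = 8.985 rad/s, so T = P/ω = 640×745.7 / 8.985 = 53120 N·m.
J = πd⁴/32 = π(0.145)⁴/32 = 4.340×10^-5 m⁴.
Shear stress varies linearly with radius: τ = T·r/J = 53120 × 0.0346 / 4.340×10^-5 = 4.235×10^7 Pa.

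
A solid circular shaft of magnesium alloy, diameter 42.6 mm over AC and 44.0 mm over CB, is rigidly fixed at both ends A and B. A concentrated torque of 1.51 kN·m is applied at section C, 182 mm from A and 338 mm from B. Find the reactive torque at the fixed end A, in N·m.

936 N·m

Compatibility: T_A·a/J_AC = T_B·b/J_CB with T_A + T_B = T₀.
J_AC = 3.23×10^-7 m⁴, J_CB = 3.68×10^-7 m⁴, so T_A = T₀·(J_AC/a)/((J_AC/a)+(J_CB/b)) = 936.3 N·m, T_B = 573.7 N·m.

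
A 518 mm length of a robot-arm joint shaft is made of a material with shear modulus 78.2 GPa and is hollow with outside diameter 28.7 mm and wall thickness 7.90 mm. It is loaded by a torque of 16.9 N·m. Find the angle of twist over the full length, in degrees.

0.100°

J = π(d_o⁴ − d_i⁴)/32 = π(0.0287⁴ − 0.0129⁴)/32 = 6.389×10^-8 m⁴.
θ = T·L/(G·J) = 16.90 × 0.518 / (78.2×10⁹ × 6.389×10^-8) = 1.752×10^-3 rad.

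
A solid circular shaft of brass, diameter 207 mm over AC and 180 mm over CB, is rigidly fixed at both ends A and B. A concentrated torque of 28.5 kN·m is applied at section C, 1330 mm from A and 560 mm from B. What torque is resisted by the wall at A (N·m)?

12100 N·m

Compatibility: T_A·a/J_AC = T_B·b/J_CB with T_A + T_B = T₀.
J_AC = 1.80×10^-4 m⁴, J_CB = 1.03×10^-4 m⁴, so T_A = T₀·(J_AC/a)/((J_AC/a)+(J_CB/b)) = 12090 N·m, T_B = 16410 N·m.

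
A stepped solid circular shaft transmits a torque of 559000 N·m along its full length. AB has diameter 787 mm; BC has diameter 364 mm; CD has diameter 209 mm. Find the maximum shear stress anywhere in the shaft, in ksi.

45.2 ksi

Under the same torque, τ_max = 16T/(πd³) is largest where d is smallest — segment CD (d = 209 mm).
τ_max = 16·559000/(π·(0.209)³) = 3.118×10^8 Pa.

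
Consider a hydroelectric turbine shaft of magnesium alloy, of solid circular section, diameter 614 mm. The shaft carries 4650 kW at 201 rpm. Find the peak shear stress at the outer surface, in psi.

705 psi

ω = 2π·201/60 = 21.05 rad/s, so T = P/ω = 4650×10³ / 21.05 = 220900 N·m.
J = πd⁴/32 = π(0.614)⁴/32 = 0.01395 m⁴.
τ_max = T·r/J = 220900 × 0.307 / 0.01395 = 4.861×10^6 Pa.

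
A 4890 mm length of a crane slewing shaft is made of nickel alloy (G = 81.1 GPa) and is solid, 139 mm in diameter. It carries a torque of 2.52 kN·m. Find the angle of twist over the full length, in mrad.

4.15 mrad

J = πd⁴/32 = π(0.139)⁴/32 = 3.665×10^-5 m⁴.
θ = T·L/(G·J) = 2520 × 4.89 / (81.1×10⁹ × 3.665×10^-5) = 4.146×10^-3 rad.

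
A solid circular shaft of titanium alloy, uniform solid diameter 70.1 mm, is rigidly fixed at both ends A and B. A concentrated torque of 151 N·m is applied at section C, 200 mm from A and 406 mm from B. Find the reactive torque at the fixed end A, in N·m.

With uniform GJ and both ends fixed, compatibility θ_AC = θ_CB gives T_A·a = T_B·b, together with T_A + T_B = T₀.
T_A = T₀·b/(a+b) = 151.0·406/606.0 = 101.2 N·m; T_B = 49.83 N·m.

101 N·m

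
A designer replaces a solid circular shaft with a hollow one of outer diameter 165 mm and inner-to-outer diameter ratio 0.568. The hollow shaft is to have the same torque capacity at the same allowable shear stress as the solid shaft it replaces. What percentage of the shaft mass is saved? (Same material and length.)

27.1 %

Equal τ_max and T ⇒ the solid shaft needs d_s³ = d_o³(1−k⁴), so d_s = 165·(1−0.568⁴)^(1/3) = 159.1 mm.
Area ratio A_h/A_s = d_o²(1−k²)/d_s² = (1−k²)/(1−k⁴)^(2/3) = 0.7289.
Mass saving = 1 − 0.7289 = 27.1 %.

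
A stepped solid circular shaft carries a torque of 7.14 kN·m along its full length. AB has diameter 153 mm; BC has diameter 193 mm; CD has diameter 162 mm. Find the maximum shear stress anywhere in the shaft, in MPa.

Under the same torque, τ_max = 16T/(πd³) is largest where d is smallest — segment AB (d = 153 mm).
τ_max = 16·7140/(π·(0.153)³) = 1.015×10^7 Pa.

10.2 MPa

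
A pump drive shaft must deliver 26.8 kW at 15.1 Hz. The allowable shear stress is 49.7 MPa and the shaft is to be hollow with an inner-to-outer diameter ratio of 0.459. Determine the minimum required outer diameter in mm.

31.2 mm

ω = 2π·15.1 = 94.88 rad/s, so T = P/ω = 26.8×10³ / 94.88 = 282.5 N·m.
For a hollow shaft with d_i/d_o = 0.459: τ_max = 16T/(π d_o³ (1−k⁴)), so d_o = [16T/(π τ_allow (1−k⁴))]^(1/3) = [16·282.5/(π·4.97×10^7·0.9556)]^(1/3) = 0.03117 m.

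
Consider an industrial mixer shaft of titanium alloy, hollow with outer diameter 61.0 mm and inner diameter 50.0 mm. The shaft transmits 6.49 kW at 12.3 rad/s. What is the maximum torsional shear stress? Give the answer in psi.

3130 psi

ω = 12.3 rad/s, so T = P/ω = 6.49×10³ / 12.30 = 527.6 N·m.
J = π(d_o⁴ − d_i⁴)/32 = π(0.0610⁴ − 0.0500⁴)/32 = 7.457×10^-7 m⁴.
τ_max = T·r/J = 527.6 × 0.0305 / 7.457×10^-7 = 2.158×10^7 Pa.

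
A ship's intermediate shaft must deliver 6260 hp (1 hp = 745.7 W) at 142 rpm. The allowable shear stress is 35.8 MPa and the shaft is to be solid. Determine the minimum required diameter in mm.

355 mm

ω = 2π·142/60 = 14.87 rad/s, so T = P/ω = 6260×745.7 / 14.87 = 313900 N·m.
For a solid shaft τ_max = 16T/(πd³), so d = (16T/(π τ_allow))^(1/3) = (16·313900/(π·3.58×10^7))^(1/3) = 0.3548 m.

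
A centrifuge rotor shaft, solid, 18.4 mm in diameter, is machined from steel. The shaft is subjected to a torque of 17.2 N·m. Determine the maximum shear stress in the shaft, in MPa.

J = πd⁴/32 = π(0.0184)⁴/32 = 1.125×10^-8 m⁴.
τ_max = T·r/J = 17.20 × 0.00920 / 1.125×10^-8 = 1.406×10^7 Pa.

14.1 MPa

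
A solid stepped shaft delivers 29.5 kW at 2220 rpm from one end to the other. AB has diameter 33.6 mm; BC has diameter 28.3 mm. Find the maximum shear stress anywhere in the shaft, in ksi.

4.14 ksi

ω = 2π·2220/60 = 232.5 rad/s, so T = P/ω = 29.5×10³ / 232.5 = 126.9 N·m.
Under the same torque, τ_max = 16T/(πd³) is largest where d is smallest — segment BC (d = 28.3 mm).
τ_max = 16·126.9/(π·(0.0283)³) = 2.851×10^7 Pa.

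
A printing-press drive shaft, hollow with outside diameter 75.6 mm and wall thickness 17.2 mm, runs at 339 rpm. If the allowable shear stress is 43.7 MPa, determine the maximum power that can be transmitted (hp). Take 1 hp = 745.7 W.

J = π(d_o⁴ − d_i⁴)/32 = π(0.0756⁴ − 0.0412⁴)/32 = 2.924×10^-6 m⁴.
T_max = τ_allow·J/r = 4.37×10^7 × 2.924×10^-6 / 0.0378 = 3380 N·m.
ω = 2π·339/60 = 35.50 rad/s, so P_max = T_max·ω = 1.200×10^5 W.

161 hp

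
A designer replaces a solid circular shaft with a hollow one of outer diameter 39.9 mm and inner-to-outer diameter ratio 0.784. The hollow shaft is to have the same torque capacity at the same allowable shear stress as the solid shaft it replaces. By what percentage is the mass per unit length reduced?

47.1 %

Equal τ_max and T ⇒ the solid shaft needs d_s³ = d_o³(1−k⁴), so d_s = 39.9·(1−0.784⁴)^(1/3) = 34.06 mm.
Area ratio A_h/A_s = d_o²(1−k²)/d_s² = (1−k²)/(1−k⁴)^(2/3) = 0.5287.
Mass saving = 1 − 0.5287 = 47.1 %.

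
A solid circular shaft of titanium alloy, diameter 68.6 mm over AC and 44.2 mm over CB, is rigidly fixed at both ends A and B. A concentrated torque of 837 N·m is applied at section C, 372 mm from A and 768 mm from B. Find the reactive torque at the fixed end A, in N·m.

Compatibility: T_A·a/J_AC = T_B·b/J_CB with T_A + T_B = T₀.
J_AC = 2.17×10^-6 m⁴, J_CB = 3.75×10^-7 m⁴, so T_A = T₀·(J_AC/a)/((J_AC/a)+(J_CB/b)) = 772.5 N·m, T_B = 64.49 N·m.

773 N·m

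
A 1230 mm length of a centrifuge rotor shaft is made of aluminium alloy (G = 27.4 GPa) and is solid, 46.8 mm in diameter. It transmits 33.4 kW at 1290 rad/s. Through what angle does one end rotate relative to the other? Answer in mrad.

ω = 1290 rad/s, so T = P/ω = 33.4×10³ / 1290 = 25.89 N·m.
J = πd⁴/32 = π(0.0468)⁴/32 = 4.710×10^-7 m⁴.
θ = T·L/(G·J) = 25.89 × 1.23 / (27.4×10⁹ × 4.710×10^-7) = 2.468×10^-3 rad.

2.47 mrad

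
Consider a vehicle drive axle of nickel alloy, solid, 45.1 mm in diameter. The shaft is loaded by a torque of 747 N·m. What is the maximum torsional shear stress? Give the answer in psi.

6020 psi

J = πd⁴/32 = π(0.0451)⁴/32 = 4.062×10^-7 m⁴.
τ_max = T·r/J = 747.0 × 0.0226 / 4.062×10^-7 = 4.147×10^7 Pa.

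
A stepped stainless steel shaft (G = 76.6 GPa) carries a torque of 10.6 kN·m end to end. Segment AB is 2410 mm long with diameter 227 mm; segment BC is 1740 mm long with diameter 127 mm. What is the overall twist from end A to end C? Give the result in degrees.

0.613°

J_AB = π(0.227)⁴/32 = 2.61×10^-4 m⁴; J_BC = π(0.127)⁴/32 = 2.55×10^-5 m⁴.
θ = (T/G)·Σ L_i/J_i = (10600/76.6×10⁹)·(2.41/2.61×10^-4 + 1.74/2.55×10^-5) = 0.01071 rad.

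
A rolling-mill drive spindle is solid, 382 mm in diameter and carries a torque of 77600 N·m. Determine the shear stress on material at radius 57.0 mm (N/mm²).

J = πd⁴/32 = π(0.382)⁴/32 = 2.091×10^-3 m⁴.
Shear stress varies linearly with radius: τ = T·r/J = 77600 × 0.0570 / 2.091×10^-3 = 2.116×10^6 Pa.

2.12 N/mm²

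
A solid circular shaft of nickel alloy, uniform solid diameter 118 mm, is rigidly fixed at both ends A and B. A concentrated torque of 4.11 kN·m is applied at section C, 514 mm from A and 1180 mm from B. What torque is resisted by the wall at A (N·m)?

With uniform GJ and both ends fixed, compatibility θ_AC = θ_CB gives T_A·a = T_B·b, together with T_A + T_B = T₀.
T_A = T₀·b/(a+b) = 4110·1180/1694 = 2863 N·m; T_B = 1247 N·m.

2860 N·m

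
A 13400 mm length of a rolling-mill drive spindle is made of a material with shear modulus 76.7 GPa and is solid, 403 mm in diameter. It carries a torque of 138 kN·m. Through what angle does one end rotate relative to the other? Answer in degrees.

J = πd⁴/32 = π(0.403)⁴/32 = 2.590×10^-3 m⁴.
θ = T·L/(G·J) = 138000 × 13.4 / (76.7×10⁹ × 2.590×10^-3) = 9.310×10^-3 rad.

0.533°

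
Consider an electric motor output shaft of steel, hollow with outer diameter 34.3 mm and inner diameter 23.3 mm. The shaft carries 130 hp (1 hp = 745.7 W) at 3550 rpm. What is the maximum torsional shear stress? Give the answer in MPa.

41.8 MPa

ω = 2π·3550/60 = 371.8 rad/s, so T = P/ω = 130×745.7 / 371.8 = 260.8 N·m.
J = π(d_o⁴ − d_i⁴)/32 = π(0.0343⁴ − 0.0233⁴)/32 = 1.070×10^-7 m⁴.
τ_max = T·r/J = 260.8 × 0.0171 / 1.070×10^-7 = 4.181×10^7 Pa.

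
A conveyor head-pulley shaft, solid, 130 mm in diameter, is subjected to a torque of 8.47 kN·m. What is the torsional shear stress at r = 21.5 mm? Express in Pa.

J = πd⁴/32 = π(0.130)⁴/32 = 2.804×10^-5 m⁴.
Shear stress varies linearly with radius: τ = T·r/J = 8470 × 0.0215 / 2.804×10^-5 = 6.495×10^6 Pa.

6.49e6 Pa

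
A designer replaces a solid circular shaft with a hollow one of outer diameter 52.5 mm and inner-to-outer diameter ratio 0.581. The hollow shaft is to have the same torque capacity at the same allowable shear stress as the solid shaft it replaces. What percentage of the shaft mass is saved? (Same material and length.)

28.2 %

Equal τ_max and T ⇒ the solid shaft needs d_s³ = d_o³(1−k⁴), so d_s = 52.5·(1−0.581⁴)^(1/3) = 50.42 mm.
Area ratio A_h/A_s = d_o²(1−k²)/d_s² = (1−k²)/(1−k⁴)^(2/3) = 0.7181.
Mass saving = 1 − 0.7181 = 28.2 %.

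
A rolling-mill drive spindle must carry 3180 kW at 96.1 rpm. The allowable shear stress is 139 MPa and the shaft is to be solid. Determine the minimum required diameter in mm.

ω = 2π·96.1/60 = 10.06 rad/s, so T = P/ω = 3180×10³ / 10.06 = 316000 N·m.
For a solid shaft τ_max = 16T/(πd³), so d = (16T/(π τ_allow))^(1/3) = (16·316000/(π·1.39×10^8))^(1/3) = 0.2262 m.

226 mm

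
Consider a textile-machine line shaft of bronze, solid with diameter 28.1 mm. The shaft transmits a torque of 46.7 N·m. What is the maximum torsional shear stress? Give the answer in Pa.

1.07e7 Pa

J = πd⁴/32 = π(0.0281)⁴/32 = 6.121×10^-8 m⁴.
τ_max = T·r/J = 46.70 × 0.0140 / 6.121×10^-8 = 1.072×10^7 Pa.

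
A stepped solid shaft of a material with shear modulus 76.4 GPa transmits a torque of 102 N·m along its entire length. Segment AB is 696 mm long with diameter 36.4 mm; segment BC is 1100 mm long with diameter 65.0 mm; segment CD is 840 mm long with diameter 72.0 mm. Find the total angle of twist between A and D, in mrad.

6.65 mrad

J_AB = π(0.0364)⁴/32 = 1.72×10^-7 m⁴; J_BC = π(0.0650)⁴/32 = 1.75×10^-6 m⁴; J_CD = π(0.0720)⁴/32 = 2.64×10^-6 m⁴.
θ = (T/G)·Σ L_i/J_i = (102.0/76.4×10⁹)·(0.696/1.72×10^-7 + 1.10/1.75×10^-6 + 0.840/2.64×10^-6) = 6.655×10^-3 rad.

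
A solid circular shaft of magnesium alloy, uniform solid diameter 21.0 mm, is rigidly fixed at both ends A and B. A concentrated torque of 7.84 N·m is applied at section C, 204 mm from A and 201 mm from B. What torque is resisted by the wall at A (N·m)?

With uniform GJ and both ends fixed, compatibility θ_AC = θ_CB gives T_A·a = T_B·b, together with T_A + T_B = T₀.
T_A = T₀·b/(a+b) = 7.840·201/405.0 = 3.891 N·m; T_B = 3.949 N·m.

3.89 N·m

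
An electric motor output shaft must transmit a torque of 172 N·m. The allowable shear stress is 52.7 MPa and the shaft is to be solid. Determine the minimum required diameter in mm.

For a solid shaft τ_max = 16T/(πd³), so d = (16T/(π τ_allow))^(1/3) = (16·172.0/(π·5.27×10^7))^(1/3) = 0.02552 m.

25.5 mm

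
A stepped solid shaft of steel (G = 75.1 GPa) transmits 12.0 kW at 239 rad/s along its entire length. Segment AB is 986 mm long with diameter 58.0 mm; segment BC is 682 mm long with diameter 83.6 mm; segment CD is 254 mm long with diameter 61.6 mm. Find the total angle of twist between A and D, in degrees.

ω = 239 rad/s, so T = P/ω = 12.0×10³ / 239.0 = 50.21 N·m.
J_AB = π(0.0580)⁴/32 = 1.11×10^-6 m⁴; J_BC = π(0.0836)⁴/32 = 4.80×10^-6 m⁴; J_CD = π(0.0616)⁴/32 = 1.41×10^-6 m⁴.
θ = (T/G)·Σ L_i/J_i = (50.21/75.1×10⁹)·(0.986/1.11×10^-6 + 0.682/4.80×10^-6 + 0.254/1.41×10^-6) = 8.086×10^-4 rad.

0.0463°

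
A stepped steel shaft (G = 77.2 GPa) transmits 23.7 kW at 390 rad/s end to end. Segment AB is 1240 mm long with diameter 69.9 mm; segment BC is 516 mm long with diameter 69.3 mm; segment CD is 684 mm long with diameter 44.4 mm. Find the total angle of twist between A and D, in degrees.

ω = 390 rad/s, so T = P/ω = 23.7×10³ / 390.0 = 60.77 N·m.
J_AB = π(0.0699)⁴/32 = 2.34×10^-6 m⁴; J_BC = π(0.0693)⁴/32 = 2.26×10^-6 m⁴; J_CD = π(0.0444)⁴/32 = 3.82×10^-7 m⁴.
θ = (T/G)·Σ L_i/J_i = (60.77/77.2×10⁹)·(1.24/2.34×10^-6 + 0.516/2.26×10^-6 + 0.684/3.82×10^-7) = 2.007×10^-3 rad.

0.115°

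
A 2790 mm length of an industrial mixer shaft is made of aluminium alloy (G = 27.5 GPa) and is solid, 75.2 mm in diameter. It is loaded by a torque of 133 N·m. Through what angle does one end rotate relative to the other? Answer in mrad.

4.30 mrad

J = πd⁴/32 = π(0.0752)⁴/32 = 3.140×10^-6 m⁴.
θ = T·L/(G·J) = 133.0 × 2.79 / (27.5×10⁹ × 3.140×10^-6) = 4.298×10^-3 rad.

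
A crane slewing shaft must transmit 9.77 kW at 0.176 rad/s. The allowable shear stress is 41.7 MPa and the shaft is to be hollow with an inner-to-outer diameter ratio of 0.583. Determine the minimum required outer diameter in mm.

197 mm

ω = 0.176 rad/s, so T = P/ω = 9.77×10³ / 0.1760 = 55510 N·m.
For a hollow shaft with d_i/d_o = 0.583: τ_max = 16T/(π d_o³ (1−k⁴)), so d_o = [16T/(π τ_allow (1−k⁴))]^(1/3) = [16·55510/(π·4.17×10^7·0.8845)]^(1/3) = 0.1972 m.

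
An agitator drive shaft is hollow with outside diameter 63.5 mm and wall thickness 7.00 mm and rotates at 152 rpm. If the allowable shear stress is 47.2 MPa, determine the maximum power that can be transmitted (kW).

23.8 kW

J = π(d_o⁴ − d_i⁴)/32 = π(0.0635⁴ − 0.0495⁴)/32 = 1.007×10^-6 m⁴.
T_max = τ_allow·J/r = 4.72×10^7 × 1.007×10^-6 / 0.0318 = 1497 N·m.
ω = 2π·152/60 = 15.92 rad/s, so P_max = T_max·ω = 2.382×10^4 W.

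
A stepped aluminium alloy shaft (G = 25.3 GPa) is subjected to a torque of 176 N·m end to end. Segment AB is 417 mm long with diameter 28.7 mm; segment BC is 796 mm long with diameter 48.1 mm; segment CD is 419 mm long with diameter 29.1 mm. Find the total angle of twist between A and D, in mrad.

J_AB = π(0.0287)⁴/32 = 6.66×10^-8 m⁴; J_BC = π(0.0481)⁴/32 = 5.26×10^-7 m⁴; J_CD = π(0.0291)⁴/32 = 7.04×10^-8 m⁴.
θ = (T/G)·Σ L_i/J_i = (176.0/25.3×10⁹)·(0.417/6.66×10^-8 + 0.796/5.26×10^-7 + 0.419/7.04×10^-8) = 0.09549 rad.

95.5 mrad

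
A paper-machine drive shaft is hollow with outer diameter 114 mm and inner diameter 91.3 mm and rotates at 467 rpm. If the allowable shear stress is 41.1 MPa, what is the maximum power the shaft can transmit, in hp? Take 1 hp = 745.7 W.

462 hp

J = π(d_o⁴ − d_i⁴)/32 = π(0.114⁴ − 0.0913⁴)/32 = 9.760×10^-6 m⁴.
T_max = τ_allow·J/r = 4.11×10^7 × 9.760×10^-6 / 0.0570 = 7037 N·m.
ω = 2π·467/60 = 48.90 rad/s, so P_max = T_max·ω = 3.442×10^5 W.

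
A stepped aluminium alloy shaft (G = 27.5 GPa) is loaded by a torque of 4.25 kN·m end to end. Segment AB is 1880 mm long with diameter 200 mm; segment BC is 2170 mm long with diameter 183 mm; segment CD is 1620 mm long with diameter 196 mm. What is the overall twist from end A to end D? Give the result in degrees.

J_AB = π(0.200)⁴/32 = 1.57×10^-4 m⁴; J_BC = π(0.183)⁴/32 = 1.10×10^-4 m⁴; J_CD = π(0.196)⁴/32 = 1.45×10^-4 m⁴.
θ = (T/G)·Σ L_i/J_i = (4250/27.5×10⁹)·(1.88/1.57×10^-4 + 2.17/1.10×10^-4 + 1.62/1.45×10^-4) = 6.624×10^-3 rad.

0.380°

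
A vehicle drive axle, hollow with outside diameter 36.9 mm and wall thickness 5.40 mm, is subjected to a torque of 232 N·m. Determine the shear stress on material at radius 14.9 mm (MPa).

J = π(d_o⁴ − d_i⁴)/32 = π(0.0369⁴ − 0.0261⁴)/32 = 1.365×10^-7 m⁴.
Shear stress varies linearly with radius: τ = T·r/J = 232.0 × 0.0149 / 1.365×10^-7 = 2.533×10^7 Pa.

25.3 MPa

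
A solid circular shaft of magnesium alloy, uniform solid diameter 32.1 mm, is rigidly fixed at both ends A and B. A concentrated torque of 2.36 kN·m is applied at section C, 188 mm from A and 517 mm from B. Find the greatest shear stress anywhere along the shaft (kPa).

With uniform GJ and both ends fixed, compatibility θ_AC = θ_CB gives T_A·a = T_B·b, together with T_A + T_B = T₀.
T_A = T₀·b/(a+b) = 2360·517/705.0 = 1731 N·m; T_B = 629.3 N·m.
τ in each portion: τ_AC = 2.66×10^8 Pa, τ_CB = 9.69×10^7 Pa; maximum is in AC.
τ_max = T_AC·r/J = 1731·0.0161/1.04×10^-7 = 2.665×10^8 Pa.

266000 kPa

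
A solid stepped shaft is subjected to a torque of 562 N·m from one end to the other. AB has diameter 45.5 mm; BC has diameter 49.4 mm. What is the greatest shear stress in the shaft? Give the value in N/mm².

Under the same torque, τ_max = 16T/(πd³) is largest where d is smallest — segment AB (d = 45.5 mm).
τ_max = 16·562.0/(π·(0.0455)³) = 3.039×10^7 Pa.

30.4 N/mm²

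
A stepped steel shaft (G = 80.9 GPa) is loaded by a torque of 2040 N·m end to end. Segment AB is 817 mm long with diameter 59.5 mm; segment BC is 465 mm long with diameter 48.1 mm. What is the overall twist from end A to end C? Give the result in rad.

0.0391 rad

J_AB = π(0.0595)⁴/32 = 1.23×10^-6 m⁴; J_BC = π(0.0481)⁴/32 = 5.26×10^-7 m⁴.
θ = (T/G)·Σ L_i/J_i = (2040/80.9×10⁹)·(0.817/1.23×10^-6 + 0.465/5.26×10^-7) = 0.03906 rad.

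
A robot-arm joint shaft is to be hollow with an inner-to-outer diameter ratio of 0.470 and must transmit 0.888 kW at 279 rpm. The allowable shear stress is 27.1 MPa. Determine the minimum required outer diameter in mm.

18.2 mm

ω = 2π·279/60 = 29.22 rad/s, so T = P/ω = 0.888×10³ / 29.22 = 30.39 N·m.
For a hollow shaft with d_i/d_o = 0.470: τ_max = 16T/(π d_o³ (1−k⁴)), so d_o = [16T/(π τ_allow (1−k⁴))]^(1/3) = [16·30.39/(π·2.71×10^7·0.9512)]^(1/3) = 0.01818 m.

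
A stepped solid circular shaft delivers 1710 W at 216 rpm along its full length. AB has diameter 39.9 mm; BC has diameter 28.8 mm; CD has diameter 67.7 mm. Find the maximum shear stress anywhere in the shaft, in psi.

2340 psi

ω = 2π·216/60 = 22.62 rad/s, so T = P/ω = 1710 / 22.62 = 75.60 N·m.
Under the same torque, τ_max = 16T/(πd³) is largest where d is smallest — segment BC (d = 28.8 mm).
τ_max = 16·75.60/(π·(0.0288)³) = 1.612×10^7 Pa.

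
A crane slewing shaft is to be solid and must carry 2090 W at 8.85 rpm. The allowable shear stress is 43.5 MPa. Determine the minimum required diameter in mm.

ω = 2π·8.85/60 = 0.9268 rad/s, so T = P/ω = 2090 / 0.9268 = 2255 N·m.
For a solid shaft τ_max = 16T/(πd³), so d = (16T/(π τ_allow))^(1/3) = (16·2255/(π·4.35×10^7))^(1/3) = 0.06415 m.

64.2 mm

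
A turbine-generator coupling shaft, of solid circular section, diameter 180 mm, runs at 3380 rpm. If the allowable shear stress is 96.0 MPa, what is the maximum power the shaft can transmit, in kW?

J = πd⁴/32 = π(0.180)⁴/32 = 1.031×10^-4 m⁴.
T_max = τ_allow·J/r = 9.60×10^7 × 1.031×10^-4 / 0.0900 = 109900 N·m.
ω = 2π·3380/60 = 354.0 rad/s, so P_max = T_max·ω = 3.891×10^7 W.

38900 kW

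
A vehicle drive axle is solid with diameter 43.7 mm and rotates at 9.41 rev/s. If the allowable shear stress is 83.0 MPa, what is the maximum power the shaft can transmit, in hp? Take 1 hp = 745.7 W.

108 hp

J = πd⁴/32 = π(0.0437)⁴/32 = 3.580×10^-7 m⁴.
T_max = τ_allow·J/r = 8.30×10^7 × 3.580×10^-7 / 0.0219 = 1360 N·m.
ω = 2π·9.41 = 59.12 rad/s, so P_max = T_max·ω = 8.041×10^4 W.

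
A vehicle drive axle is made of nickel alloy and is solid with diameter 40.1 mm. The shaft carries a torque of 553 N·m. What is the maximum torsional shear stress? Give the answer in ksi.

J = πd⁴/32 = π(0.0401)⁴/32 = 2.539×10^-7 m⁴.
τ_max = T·r/J = 553.0 × 0.0201 / 2.539×10^-7 = 4.368×10^7 Pa.

6.33 ksi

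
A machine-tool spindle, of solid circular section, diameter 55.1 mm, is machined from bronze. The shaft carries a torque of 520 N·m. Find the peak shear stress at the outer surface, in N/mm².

J = πd⁴/32 = π(0.0551)⁴/32 = 9.049×10^-7 m⁴.
τ_max = T·r/J = 520.0 × 0.0276 / 9.049×10^-7 = 1.583×10^7 Pa.

15.8 N/mm²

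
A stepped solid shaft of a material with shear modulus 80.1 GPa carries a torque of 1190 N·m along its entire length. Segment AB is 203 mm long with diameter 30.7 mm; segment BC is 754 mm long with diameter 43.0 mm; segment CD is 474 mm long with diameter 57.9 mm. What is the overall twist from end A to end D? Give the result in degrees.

4.26°

J_AB = π(0.0307)⁴/32 = 8.72×10^-8 m⁴; J_BC = π(0.0430)⁴/32 = 3.36×10^-7 m⁴; J_CD = π(0.0579)⁴/32 = 1.10×10^-6 m⁴.
θ = (T/G)·Σ L_i/J_i = (1190/80.1×10⁹)·(0.203/8.72×10^-8 + 0.754/3.36×10^-7 + 0.474/1.10×10^-6) = 0.07434 rad.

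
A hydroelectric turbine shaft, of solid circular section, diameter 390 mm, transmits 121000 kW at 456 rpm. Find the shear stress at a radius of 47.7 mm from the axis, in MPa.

ω = 2π·456/60 = 47.75 rad/s, so T = P/ω = 121000×10³ / 47.75 = 2.534e6 N·m.
J = πd⁴/32 = π(0.390)⁴/32 = 2.271×10^-3 m⁴.
Shear stress varies linearly with radius: τ = T·r/J = 2.534e6 × 0.0477 / 2.271×10^-3 = 5.322×10^7 Pa.

53.2 MPa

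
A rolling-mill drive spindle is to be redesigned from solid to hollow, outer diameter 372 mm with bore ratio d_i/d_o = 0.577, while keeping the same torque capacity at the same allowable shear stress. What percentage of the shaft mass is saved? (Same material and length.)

Equal τ_max and T ⇒ the solid shaft needs d_s³ = d_o³(1−k⁴), so d_s = 372·(1−0.577⁴)^(1/3) = 357.7 mm.
Area ratio A_h/A_s = d_o²(1−k²)/d_s² = (1−k²)/(1−k⁴)^(2/3) = 0.7214.
Mass saving = 1 − 0.7214 = 27.9 %.

27.9 %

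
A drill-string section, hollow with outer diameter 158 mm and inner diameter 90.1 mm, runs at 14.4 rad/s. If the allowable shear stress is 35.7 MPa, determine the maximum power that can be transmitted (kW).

356 kW

J = π(d_o⁴ − d_i⁴)/32 = π(0.158⁴ − 0.0901⁴)/32 = 5.471×10^-5 m⁴.
T_max = τ_allow·J/r = 3.57×10^7 × 5.471×10^-5 / 0.0790 = 24720 N·m.
ω = 14.4 rad/s, so P_max = T_max·ω = 3.560×10^5 W.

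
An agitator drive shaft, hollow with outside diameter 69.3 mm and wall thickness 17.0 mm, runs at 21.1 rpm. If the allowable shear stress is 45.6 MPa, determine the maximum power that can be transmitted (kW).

J = π(d_o⁴ − d_i⁴)/32 = π(0.0693⁴ − 0.0353⁴)/32 = 2.112×10^-6 m⁴.
T_max = τ_allow·J/r = 4.56×10^7 × 2.112×10^-6 / 0.0347 = 2779 N·m.
ω = 2π·21.1/60 = 2.210 rad/s, so P_max = T_max·ω = 6141 W.

6.14 kW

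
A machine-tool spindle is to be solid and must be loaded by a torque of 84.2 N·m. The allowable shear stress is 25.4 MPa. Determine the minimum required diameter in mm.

25.7 mm

For a solid shaft τ_max = 16T/(πd³), so d = (16T/(π τ_allow))^(1/3) = (16·84.20/(π·2.54×10^7))^(1/3) = 0.02565 m.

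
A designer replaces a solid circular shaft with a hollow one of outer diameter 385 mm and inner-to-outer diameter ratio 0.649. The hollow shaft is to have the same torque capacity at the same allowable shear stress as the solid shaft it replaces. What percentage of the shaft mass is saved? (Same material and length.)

Equal τ_max and T ⇒ the solid shaft needs d_s³ = d_o³(1−k⁴), so d_s = 385·(1−0.649⁴)^(1/3) = 360.7 mm.
Area ratio A_h/A_s = d_o²(1−k²)/d_s² = (1−k²)/(1−k⁴)^(2/3) = 0.6593.
Mass saving = 1 − 0.6593 = 34.1 %.

34.1 %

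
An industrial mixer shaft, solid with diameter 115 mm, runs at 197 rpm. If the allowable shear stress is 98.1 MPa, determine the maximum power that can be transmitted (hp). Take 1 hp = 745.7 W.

810 hp

J = πd⁴/32 = π(0.115)⁴/32 = 1.717×10^-5 m⁴.
T_max = τ_allow·J/r = 9.81×10^7 × 1.717×10^-5 / 0.0575 = 29290 N·m.
ω = 2π·197/60 = 20.63 rad/s, so P_max = T_max·ω = 6.043×10^5 W.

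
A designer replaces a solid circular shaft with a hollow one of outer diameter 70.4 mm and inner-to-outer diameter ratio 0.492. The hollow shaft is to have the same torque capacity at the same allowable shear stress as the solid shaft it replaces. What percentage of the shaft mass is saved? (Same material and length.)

21.1 %

Equal τ_max and T ⇒ the solid shaft needs d_s³ = d_o³(1−k⁴), so d_s = 70.4·(1−0.492⁴)^(1/3) = 69.00 mm.
Area ratio A_h/A_s = d_o²(1−k²)/d_s² = (1−k²)/(1−k⁴)^(2/3) = 0.7891.
Mass saving = 1 − 0.7891 = 21.1 %.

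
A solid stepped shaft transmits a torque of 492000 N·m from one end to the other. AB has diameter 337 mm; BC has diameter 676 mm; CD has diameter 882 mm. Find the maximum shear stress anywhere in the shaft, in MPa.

Under the same torque, τ_max = 16T/(πd³) is largest where d is smallest — segment AB (d = 337 mm).
τ_max = 16·492000/(π·(0.337)³) = 6.547×10^7 Pa.

65.5 MPa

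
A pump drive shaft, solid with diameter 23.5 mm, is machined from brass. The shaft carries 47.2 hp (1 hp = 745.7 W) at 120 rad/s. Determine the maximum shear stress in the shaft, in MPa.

115 MPa

ω = 120 rad/s, so T = P/ω = 47.2×745.7 / 120.0 = 293.3 N·m.
J = πd⁴/32 = π(0.0235)⁴/32 = 2.994×10^-8 m⁴.
τ_max = T·r/J = 293.3 × 0.0118 / 2.994×10^-8 = 1.151×10^8 Pa.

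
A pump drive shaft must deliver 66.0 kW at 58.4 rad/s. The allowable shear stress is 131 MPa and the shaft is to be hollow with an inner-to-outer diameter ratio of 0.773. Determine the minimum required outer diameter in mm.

40.9 mm

ω = 58.4 rad/s, so T = P/ω = 66.0×10³ / 58.40 = 1130 N·m.
For a hollow shaft with d_i/d_o = 0.773: τ_max = 16T/(π d_o³ (1−k⁴)), so d_o = [16T/(π τ_allow (1−k⁴))]^(1/3) = [16·1130/(π·1.31×10^8·0.6430)]^(1/3) = 0.04088 m.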